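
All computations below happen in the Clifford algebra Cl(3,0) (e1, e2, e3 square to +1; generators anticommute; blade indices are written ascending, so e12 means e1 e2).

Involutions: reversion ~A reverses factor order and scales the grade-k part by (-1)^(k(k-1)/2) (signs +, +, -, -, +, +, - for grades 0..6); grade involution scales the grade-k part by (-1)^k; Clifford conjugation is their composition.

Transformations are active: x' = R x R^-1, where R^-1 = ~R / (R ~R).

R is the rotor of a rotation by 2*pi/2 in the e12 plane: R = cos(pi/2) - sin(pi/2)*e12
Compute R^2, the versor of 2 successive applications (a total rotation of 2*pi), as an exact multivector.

The rotor phase is half the rotation angle and phases add under composition, so 2 steps in the e12 plane accumulate phase 2*(pi/2) = pi: R^2 = cos(pi) - sin(pi)*e12.
cos(pi) = -1 and sin(pi) = 0, so R^2 = -1. The total rotation 2*pi is 1 full turn, so every vector returns to itself, yet the rotor is -1, on the OTHER sheet of the double cover (an odd number of 2*pi turns).
Answer: -1


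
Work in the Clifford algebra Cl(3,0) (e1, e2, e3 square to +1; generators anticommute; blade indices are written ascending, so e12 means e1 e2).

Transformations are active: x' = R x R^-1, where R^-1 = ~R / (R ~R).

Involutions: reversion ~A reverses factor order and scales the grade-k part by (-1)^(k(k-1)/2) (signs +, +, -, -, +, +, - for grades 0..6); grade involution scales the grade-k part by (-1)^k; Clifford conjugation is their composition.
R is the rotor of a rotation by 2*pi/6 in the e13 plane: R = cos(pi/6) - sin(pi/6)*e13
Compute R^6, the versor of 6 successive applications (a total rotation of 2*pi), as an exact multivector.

Rotor phase runs at HALF the rotation angle; powers of one rotor simply add phase, so after 6 steps in e13 the phase is 6*pi/6 = pi and R^6 = cos(pi) - sin(pi)*e13.
cos(pi) = -1 and sin(pi) = 0, so R^6 = -1. The total rotation 2*pi is 1 full turn, so every vector returns to itself, yet the rotor is -1, on the OTHER sheet of the double cover (an odd number of 2*pi turns).
Answer: -1


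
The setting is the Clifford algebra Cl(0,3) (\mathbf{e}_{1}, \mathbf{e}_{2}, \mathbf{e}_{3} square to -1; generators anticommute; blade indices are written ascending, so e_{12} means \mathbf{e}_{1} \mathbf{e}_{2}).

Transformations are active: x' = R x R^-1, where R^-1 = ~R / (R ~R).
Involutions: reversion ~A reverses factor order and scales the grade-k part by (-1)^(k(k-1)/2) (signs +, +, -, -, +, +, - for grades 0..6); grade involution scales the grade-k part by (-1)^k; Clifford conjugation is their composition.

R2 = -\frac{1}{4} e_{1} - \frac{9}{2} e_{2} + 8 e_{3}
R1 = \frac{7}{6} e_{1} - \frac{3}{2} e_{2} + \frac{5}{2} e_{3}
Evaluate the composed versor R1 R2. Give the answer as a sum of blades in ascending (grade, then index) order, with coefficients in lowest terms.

Distribute over the terms of R1 (each basis-blade product reordered to ascending indices, repeated generators contracted through their squares):
(\frac{7}{6} e_{1}) R2 = \frac{7}{24} - \frac{21}{4} e_{12} + \frac{28}{3} e_{13}
(-\frac{3}{2} e_{2}) R2 = -\frac{27}{4} - \frac{3}{8} e_{12} - 12 e_{23}
(\frac{5}{2} e_{3}) R2 = -20 + \frac{5}{8} e_{13} + \frac{45}{4} e_{23}
Summing the partial products and collecting blades:
Answer: -\frac{635}{24} - \frac{45}{8} e_{12} + \frac{239}{24} e_{13} - \frac{3}{4} e_{23}


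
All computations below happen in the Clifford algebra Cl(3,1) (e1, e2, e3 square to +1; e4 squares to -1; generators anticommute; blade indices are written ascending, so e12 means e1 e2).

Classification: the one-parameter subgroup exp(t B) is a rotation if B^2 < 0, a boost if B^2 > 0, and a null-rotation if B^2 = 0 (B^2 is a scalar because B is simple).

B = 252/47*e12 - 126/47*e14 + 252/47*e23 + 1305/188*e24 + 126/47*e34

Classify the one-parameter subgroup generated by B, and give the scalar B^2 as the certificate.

B^2 term by term: the squares give (252/47)^2*(e12)^2 + (-126/47)^2*(e14)^2 + (252/47)^2*(e23)^2 + (1305/188)^2*(e24)^2 + (126/47)^2*(e34)^2 = 63504/2209*(-1) + 15876/2209*(+1) + 63504/2209*(-1) + 1703025/35344*(+1) + 15876/2209*(+1) = 81/16 (each basis 2-blade squares to minus the product of its generators' squares); cross terms between blades sharing an index anticommute and cancel; the commuting (index-disjoint) pairs give grade-4 terms 2*c*c'*(blade product), which cancel blade by blade — e1234: 63504/2209 - 63504/2209 = 0 — confirming B is simple. So B^2 = 81/16.
Answer: boost, certificate B^2 = 81/16. No conjugation can change B^2 = 81/16; the sign gives the class.


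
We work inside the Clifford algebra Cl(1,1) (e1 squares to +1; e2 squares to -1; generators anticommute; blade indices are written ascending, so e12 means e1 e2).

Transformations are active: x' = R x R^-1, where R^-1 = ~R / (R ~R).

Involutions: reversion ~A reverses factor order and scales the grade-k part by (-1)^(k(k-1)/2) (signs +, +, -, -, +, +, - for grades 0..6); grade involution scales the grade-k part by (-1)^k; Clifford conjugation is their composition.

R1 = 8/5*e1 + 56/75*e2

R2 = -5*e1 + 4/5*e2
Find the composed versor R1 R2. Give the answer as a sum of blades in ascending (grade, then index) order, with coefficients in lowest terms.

Distribute over the terms of R1 (each basis-blade product reordered to ascending indices, repeated generators contracted through their squares):
(8/5*e1) R2 = -8 + 32/25*e12
(56/75*e2) R2 = -224/375 + 56/15*e12
Summing the partial products and collecting blades:
Answer: -3224/375 + 376/75*e12


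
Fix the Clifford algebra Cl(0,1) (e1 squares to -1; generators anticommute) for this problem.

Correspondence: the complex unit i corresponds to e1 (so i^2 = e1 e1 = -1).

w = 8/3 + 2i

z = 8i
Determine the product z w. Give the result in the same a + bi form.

In blades: z = 8*e1, w = 8/3 + 2*e1.
Distribute z over w term by term (generator squares from the signature, products reordered to ascending indices): (8*e1)*w = -16 + 64/3*e1.
Sum: -16 + 64/3*e1; translating back through the correspondence:
Answer: -16 + 64/3*i


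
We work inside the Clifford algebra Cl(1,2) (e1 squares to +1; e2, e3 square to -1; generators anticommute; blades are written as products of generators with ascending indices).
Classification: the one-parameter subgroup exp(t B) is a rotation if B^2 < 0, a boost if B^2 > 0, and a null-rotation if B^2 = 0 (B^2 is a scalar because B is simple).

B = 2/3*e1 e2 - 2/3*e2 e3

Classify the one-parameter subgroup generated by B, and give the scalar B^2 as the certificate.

B^2 term by term: the squares give (2/3)^2*(e1 e2)^2 + (-2/3)^2*(e2 e3)^2 = 4/9*(+1) + 4/9*(-1) = 0 (each basis 2-blade squares to minus the product of its generators' squares); cross terms between blades sharing an index anticommute and cancel. So B^2 = 0.
Answer: null-rotation, certificate B^2 = 0. Certificate logic: 0 is a conjugation-invariant scalar, so its sign fixes rotation versus boost versus null-rotation outright.


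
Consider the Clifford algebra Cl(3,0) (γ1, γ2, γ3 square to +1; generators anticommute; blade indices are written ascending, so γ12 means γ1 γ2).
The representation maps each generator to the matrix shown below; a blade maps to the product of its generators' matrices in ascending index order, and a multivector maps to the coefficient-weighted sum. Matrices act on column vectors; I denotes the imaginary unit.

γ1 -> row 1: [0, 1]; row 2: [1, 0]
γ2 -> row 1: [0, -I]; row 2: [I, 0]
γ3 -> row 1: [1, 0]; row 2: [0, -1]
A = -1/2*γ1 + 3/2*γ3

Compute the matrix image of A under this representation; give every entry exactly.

M = (-1/2)*rho(γ1) + (3/2)*rho(γ3), summed entrywise:
Answer: row 1: [3/2, -1/2]; row 2: [-1/2, -3/2]


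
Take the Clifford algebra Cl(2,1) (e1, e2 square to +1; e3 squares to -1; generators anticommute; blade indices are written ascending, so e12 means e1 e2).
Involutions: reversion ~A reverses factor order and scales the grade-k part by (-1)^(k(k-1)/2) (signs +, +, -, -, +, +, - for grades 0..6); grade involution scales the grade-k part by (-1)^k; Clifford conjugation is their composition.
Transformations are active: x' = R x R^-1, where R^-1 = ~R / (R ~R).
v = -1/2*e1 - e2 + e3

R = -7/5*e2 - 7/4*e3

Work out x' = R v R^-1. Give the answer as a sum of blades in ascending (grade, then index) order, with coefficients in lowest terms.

~R = -7/5*e2 - 7/4*e3, and R ~R = -441/400, so R^-1 = ~R / (-441/400).
R v = 63/20 - 7/10*e12 - 7/8*e13 - 63/20*e23
Answer: 1/2*e1 + 9*e2 + 9*e3


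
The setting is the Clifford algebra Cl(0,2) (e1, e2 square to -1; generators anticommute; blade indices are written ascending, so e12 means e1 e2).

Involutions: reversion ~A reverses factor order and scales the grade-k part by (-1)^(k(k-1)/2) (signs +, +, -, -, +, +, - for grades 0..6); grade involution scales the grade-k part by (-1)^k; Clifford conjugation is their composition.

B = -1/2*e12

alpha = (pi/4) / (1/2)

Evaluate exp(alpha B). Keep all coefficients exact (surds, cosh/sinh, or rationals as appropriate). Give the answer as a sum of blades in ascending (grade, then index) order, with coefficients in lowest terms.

B^2 = (-1/2)^2*(e12)^2 = 1/4*(-1) = -1/4 (a basis 2-blade squares to minus the product of its generators' squares).
B^2 = -1/4 — B^2 < 0, so the exponential closes trigonometrically: l = 1/2, alpha*l = pi/4, so exp(alpha B) = cos(pi/4) + (sin(pi/4)/(1/2))*B = sqrt(2)/2 + (sqrt(2))*B.
Answer: sqrt(2)/2 - sqrt(2)/2*e12


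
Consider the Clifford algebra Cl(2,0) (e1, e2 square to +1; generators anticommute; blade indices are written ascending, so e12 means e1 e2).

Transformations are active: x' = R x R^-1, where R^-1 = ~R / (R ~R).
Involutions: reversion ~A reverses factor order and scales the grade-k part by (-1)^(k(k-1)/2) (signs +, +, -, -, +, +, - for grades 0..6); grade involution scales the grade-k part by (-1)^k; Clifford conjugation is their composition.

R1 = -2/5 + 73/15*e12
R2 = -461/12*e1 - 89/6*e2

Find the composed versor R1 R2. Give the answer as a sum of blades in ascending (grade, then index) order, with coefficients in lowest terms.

Distribute over the terms of R1 (each basis-blade product reordered to ascending indices, repeated generators contracted through their squares):
(-2/5) R2 = 461/30*e1 + 89/15*e2
(73/15*e12) R2 = -6497/90*e1 + 33653/180*e2
Summing the partial products and collecting blades:
Answer: -2557/45*e1 + 34721/180*e2


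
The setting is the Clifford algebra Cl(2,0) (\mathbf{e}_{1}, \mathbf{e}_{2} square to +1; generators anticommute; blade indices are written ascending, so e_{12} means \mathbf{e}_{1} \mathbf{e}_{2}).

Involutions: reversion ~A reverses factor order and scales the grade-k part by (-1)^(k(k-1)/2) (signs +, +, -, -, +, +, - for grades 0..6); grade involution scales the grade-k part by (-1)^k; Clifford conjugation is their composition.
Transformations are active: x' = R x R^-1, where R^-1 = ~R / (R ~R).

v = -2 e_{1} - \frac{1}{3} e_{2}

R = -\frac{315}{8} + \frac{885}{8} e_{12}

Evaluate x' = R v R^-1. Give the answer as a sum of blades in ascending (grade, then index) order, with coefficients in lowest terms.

~R = -\frac{315}{8} - \frac{885}{8} e_{12}, and R ~R = \frac{441225}{32}, so R^-1 = ~R / (\frac{441225}{32}).
R v = \frac{335}{8} e_{1} + \frac{1875}{8} e_{2}
Answer: \frac{3453}{1961} e_{1} - \frac{5914}{5883} e_{2}


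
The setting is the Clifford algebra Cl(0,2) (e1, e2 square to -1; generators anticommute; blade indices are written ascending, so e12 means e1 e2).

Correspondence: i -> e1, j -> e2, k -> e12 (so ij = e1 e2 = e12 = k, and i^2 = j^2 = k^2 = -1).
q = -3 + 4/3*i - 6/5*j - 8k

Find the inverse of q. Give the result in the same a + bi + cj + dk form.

In blades: q = -3 + 4/3*e1 - 6/5*e2 - 8*e12.
With qbar = -3 - 4/3*e1 + 6/5*e2 + 8*e12 (scalar fixed, mapped units negated), q qbar = 17149/225 (the sum of squared coefficients), so q^-1 = qbar / (17149/225) = -675/17149 - 300/17149*e1 + 270/17149*e2 + 1800/17149*e12; translating back:
Answer: -675/17149 - 300/17149*i + 270/17149*j + 1800/17149*k


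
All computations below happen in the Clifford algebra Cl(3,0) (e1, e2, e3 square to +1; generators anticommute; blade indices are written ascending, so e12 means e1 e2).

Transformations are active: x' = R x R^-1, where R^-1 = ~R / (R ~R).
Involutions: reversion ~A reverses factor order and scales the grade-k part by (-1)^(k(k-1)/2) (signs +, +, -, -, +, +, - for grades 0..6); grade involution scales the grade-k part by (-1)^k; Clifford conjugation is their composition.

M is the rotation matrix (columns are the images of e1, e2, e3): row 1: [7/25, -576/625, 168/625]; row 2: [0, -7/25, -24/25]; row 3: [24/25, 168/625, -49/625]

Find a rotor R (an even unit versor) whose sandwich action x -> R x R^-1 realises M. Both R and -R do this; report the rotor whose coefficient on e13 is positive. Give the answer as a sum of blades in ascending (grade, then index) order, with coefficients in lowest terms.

Method: write R = a + b12*e12 + b13*e13 + b23*e23 with a^2 + b12^2 + b13^2 + b23^2 = 1 (so R^-1 = ~R). Expanding the columns R e_j ~R gives tr M = 4a^2 - 1 and, from the antisymmetric part, M21 - M12 = -4a*b12, M13 - M31 = 4a*b13, M32 - M23 = -4a*b23.
Here tr M = -49/625, so a^2 = (1 + tr M)/4 = 144/625 and a = ±12/25. Taking a = 12/25: M21 - M12 = 576/625, M13 - M31 = -432/625, M32 - M23 = 768/625, giving b12 = -12/25, b13 = -9/25, b23 = -16/25, i.e. R = 12/25 - 12/25*e12 - 9/25*e13 - 16/25*e23.
Its e13 coefficient is negative, so report the other preimage -R.
Answer: -12/25 + 12/25*e12 + 9/25*e13 + 16/25*e23. Uniqueness: Spin(3) -> SO(3) maps R and -R to the same rotation of trace -49/625; fixing the sign of the e13 coefficient removes the ambiguity.


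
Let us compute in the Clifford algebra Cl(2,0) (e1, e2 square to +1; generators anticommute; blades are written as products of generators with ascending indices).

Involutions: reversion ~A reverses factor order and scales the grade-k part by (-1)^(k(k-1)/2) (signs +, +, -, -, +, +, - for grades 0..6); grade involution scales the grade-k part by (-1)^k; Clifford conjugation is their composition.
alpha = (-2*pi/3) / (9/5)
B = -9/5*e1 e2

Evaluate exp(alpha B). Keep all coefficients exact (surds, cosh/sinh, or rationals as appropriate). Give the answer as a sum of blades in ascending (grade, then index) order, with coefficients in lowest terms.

B^2 = (-9/5)^2*(e1 e2)^2 = 81/25*(-1) = -81/25 (a basis 2-blade squares to minus the product of its generators' squares).
B^2 = -81/25 — the negative square puts this in the circular regime; l = 9/5, alpha*l = -2*pi/3, so exp(alpha B) = cos(-2*pi/3) + (sin(-2*pi/3)/(9/5))*B = -1/2 + (-5*sqrt(3)/18)*B.
Answer: -1/2 + sqrt(3)/2*e1 e2


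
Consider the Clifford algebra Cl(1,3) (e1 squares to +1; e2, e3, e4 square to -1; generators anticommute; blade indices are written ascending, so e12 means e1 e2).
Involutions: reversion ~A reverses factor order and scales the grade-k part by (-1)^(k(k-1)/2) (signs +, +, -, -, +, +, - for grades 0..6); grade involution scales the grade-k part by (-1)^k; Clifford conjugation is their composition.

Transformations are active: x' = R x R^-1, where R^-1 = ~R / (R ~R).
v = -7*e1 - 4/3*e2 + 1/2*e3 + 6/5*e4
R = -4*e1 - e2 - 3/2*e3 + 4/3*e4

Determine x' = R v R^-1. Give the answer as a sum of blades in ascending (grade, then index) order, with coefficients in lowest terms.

~R = -4*e1 - e2 - 3/2*e3 + 4/3*e4, and R ~R = 395/36, so R^-1 = ~R / (395/36).
R v = 1549/60 - 5/3*e12 - 25/2*e13 + 68/15*e14 - 5/2*e23 + 26/45*e24 - 37/15*e34
Answer: -23351/1975*e1 - 19982/5925*e2 - 29857/3950*e3 + 10022/1975*e4


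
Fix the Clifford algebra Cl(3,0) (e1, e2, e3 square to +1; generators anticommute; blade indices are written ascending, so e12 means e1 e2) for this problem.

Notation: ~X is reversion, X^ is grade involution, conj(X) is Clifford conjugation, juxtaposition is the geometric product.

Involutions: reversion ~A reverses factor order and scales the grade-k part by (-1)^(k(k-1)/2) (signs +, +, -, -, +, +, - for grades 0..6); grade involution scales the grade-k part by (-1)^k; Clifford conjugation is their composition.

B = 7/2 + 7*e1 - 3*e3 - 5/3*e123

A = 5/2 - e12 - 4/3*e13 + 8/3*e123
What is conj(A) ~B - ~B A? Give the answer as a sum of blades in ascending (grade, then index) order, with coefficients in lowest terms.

first term: 155/36 + 27/2*e1 - 43/9*e2 - 37/2*e3 - 9/2*e12 + 14/3*e13 + 56/3*e23 + 21/2*e123
second term: 155/36 + 27/2*e1 - 83/9*e2 - 91/6*e3 - 23/2*e12 - 14/3*e13 + 56/3*e23 + 33/2*e123
Answer: 40/9*e2 - 10/3*e3 + 7*e12 + 28/3*e13 - 6*e123


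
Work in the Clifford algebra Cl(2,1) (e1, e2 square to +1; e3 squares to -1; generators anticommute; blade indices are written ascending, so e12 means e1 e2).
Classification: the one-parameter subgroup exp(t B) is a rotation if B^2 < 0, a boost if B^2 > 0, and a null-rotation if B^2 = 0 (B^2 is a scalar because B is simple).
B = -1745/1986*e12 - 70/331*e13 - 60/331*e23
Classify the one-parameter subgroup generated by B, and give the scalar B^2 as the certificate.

B^2 term by term: the squares give (-1745/1986)^2*(e12)^2 + (-70/331)^2*(e13)^2 + (-60/331)^2*(e23)^2 = 3045025/3944196*(-1) + 4900/109561*(+1) + 3600/109561*(+1) = -25/36 (each basis 2-blade squares to minus the product of its generators' squares); cross terms between blades sharing an index anticommute and cancel. So B^2 = -25/36.
Answer: rotation, certificate B^2 = -25/36. The class reads off the invariant scalar -25/36 directly.


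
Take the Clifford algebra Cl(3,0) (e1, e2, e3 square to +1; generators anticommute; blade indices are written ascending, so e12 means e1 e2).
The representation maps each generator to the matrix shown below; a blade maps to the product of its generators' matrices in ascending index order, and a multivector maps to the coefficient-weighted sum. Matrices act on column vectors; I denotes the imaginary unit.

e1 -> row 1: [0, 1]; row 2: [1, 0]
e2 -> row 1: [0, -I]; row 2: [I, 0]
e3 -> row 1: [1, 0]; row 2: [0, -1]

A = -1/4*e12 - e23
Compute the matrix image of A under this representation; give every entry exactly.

Bivector images (products of the table entries): rho(e12) = rho(e1)rho(e2) = row 1: [I, 0]; row 2: [0, -I]; rho(e23) = rho(e2)rho(e3) = row 1: [0, I]; row 2: [I, 0].
M = (-1/4)*rho(e12) + (-1)*rho(e23), summed entrywise:
Answer: row 1: [-I/4, -I]; row 2: [-I, I/4]


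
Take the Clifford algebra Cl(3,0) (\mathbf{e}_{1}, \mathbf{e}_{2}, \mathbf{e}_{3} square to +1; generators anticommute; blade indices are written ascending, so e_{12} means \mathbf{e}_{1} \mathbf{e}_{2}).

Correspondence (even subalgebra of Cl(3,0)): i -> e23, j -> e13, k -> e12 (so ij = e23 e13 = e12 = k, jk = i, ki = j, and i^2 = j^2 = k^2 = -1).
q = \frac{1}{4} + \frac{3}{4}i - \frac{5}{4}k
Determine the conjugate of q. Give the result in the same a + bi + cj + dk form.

In blades: q = \frac{1}{4} - \frac{5}{4} e_{12} + \frac{3}{4} e_{23}.
Quaternion conjugation is reversion on the even subalgebra: the scalar is fixed and every grade-2 blade flips sign, giving \frac{1}{4} + \frac{5}{4} e_{12} - \frac{3}{4} e_{23}; translating back:
Answer: \frac{1}{4} - \frac{3}{4}i + \frac{5}{4}k


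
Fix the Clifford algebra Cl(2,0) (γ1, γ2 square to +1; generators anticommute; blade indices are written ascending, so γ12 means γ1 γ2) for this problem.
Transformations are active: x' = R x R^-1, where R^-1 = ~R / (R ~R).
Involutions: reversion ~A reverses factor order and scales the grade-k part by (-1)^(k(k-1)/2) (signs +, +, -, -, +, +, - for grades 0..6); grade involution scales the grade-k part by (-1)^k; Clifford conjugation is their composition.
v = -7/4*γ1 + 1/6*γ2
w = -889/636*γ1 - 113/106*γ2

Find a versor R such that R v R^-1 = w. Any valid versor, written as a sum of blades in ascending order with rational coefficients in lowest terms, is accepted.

Since q(v) = q(w) = 445/144, the sum R = v + w = -1001/318*γ1 - 143/159*γ2 does the job whenever invertible.
Answer: -1001/318*γ1 - 143/159*γ2


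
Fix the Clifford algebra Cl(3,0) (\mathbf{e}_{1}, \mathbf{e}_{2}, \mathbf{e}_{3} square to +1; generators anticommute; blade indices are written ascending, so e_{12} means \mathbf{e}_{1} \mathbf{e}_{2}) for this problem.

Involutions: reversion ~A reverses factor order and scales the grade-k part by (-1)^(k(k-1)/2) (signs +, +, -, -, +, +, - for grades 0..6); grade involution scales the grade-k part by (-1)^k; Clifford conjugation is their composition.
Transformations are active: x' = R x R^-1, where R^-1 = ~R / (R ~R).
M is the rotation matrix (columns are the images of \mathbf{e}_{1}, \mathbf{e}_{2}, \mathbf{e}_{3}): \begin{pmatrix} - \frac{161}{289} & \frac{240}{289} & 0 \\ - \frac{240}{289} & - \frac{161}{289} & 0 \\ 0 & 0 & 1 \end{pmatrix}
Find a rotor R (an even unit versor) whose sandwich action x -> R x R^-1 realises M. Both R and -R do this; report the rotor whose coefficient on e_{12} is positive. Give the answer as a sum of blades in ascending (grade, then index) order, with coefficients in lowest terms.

Method: write R = a + b12*e_{12} + b13*e_{13} + b23*e_{23} with a^2 + b12^2 + b13^2 + b23^2 = 1 (so R^-1 = ~R). Expanding the columns R e_j ~R gives tr M = 4a^2 - 1 and, from the antisymmetric part, M21 - M12 = -4a*b12, M13 - M31 = 4a*b13, M32 - M23 = -4a*b23.
Here tr M = -\frac{33}{289}, so a^2 = (1 + tr M)/4 = \frac{64}{289} and a = ±\frac{8}{17}. Taking a = \frac{8}{17}: M21 - M12 = -\frac{480}{289}, M13 - M31 = 0, M32 - M23 = 0, giving b12 = \frac{15}{17}, b13 = 0, b23 = 0, i.e. R = \frac{8}{17} + \frac{15}{17} e_{12}.
Its e_{12} coefficient is already positive.
Answer: \frac{8}{17} + \frac{15}{17} e_{12}. Why the constraint matters: R and -R act identically through the sandwich — M has trace -\frac{33}{289} either way — so only the sign condition on e_{12} picks one of the two preimages.


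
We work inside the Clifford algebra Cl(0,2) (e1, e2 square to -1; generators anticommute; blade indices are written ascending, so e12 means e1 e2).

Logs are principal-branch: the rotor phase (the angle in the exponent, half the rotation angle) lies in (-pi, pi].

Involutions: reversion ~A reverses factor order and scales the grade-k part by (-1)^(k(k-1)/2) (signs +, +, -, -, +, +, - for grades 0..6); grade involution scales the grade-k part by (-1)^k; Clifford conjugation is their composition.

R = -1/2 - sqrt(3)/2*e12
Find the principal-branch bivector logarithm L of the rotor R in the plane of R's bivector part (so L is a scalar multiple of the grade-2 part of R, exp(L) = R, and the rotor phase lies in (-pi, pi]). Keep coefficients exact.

The scalar part of R is -1/2, and that scalar determines the rotor phase on the principal branch; recovering the unit plane as bivector-part over sine of the phase gives L = phase * plane.
Concretely: cos(phase) = -1/2 gives phase = ±2*pi/3, and since phase/sin(phase) is even the sign is immaterial: L = (phase/sin(phase)) * <R>_2 = (4*sqrt(3)*pi/9) * <R>_2.
Answer: -2*pi/3*e12


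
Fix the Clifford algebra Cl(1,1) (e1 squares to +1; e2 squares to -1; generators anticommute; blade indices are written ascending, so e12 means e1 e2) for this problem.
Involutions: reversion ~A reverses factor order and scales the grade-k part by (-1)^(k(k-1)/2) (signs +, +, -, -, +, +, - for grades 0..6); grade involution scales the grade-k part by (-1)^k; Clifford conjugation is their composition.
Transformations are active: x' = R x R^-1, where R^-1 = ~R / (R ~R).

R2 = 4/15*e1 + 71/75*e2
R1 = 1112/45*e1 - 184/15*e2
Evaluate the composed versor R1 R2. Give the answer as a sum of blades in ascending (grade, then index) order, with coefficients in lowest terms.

Distribute over the terms of R1 (each basis-blade product reordered to ascending indices, repeated generators contracted through their squares):
(1112/45*e1) R2 = 4448/675 + 78952/3375*e12
(-184/15*e2) R2 = 13064/1125 + 736/225*e12
Summing the partial products and collecting blades:
Answer: 61432/3375 + 89992/3375*e12


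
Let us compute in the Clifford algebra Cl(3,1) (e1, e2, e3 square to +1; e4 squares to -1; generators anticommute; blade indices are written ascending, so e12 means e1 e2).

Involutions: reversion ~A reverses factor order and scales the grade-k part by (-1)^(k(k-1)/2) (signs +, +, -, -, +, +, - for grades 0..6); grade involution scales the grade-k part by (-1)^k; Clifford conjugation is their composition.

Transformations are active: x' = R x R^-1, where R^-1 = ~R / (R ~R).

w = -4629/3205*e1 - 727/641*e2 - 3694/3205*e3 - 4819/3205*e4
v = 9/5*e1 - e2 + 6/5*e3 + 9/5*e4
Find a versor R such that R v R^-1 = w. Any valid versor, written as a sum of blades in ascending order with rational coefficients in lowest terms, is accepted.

Why this works: both vectors square to 61/25, so q(v) = q(w) and R = v + w = 228/641*e1 - 1368/641*e2 + 152/3205*e3 + 190/641*e4 carries v to w — its own direction survives, the complement (v - w)/2 flips.
Answer: 228/641*e1 - 1368/641*e2 + 152/3205*e3 + 190/641*e4


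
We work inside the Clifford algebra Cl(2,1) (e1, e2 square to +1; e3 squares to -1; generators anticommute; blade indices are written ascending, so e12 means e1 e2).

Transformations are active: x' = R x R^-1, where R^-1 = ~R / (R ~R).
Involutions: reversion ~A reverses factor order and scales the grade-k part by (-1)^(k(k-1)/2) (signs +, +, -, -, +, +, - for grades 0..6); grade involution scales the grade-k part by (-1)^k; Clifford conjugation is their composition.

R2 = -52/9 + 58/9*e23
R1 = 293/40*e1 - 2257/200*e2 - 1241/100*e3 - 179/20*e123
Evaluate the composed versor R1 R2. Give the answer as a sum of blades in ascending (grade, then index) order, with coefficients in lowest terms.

Distribute over the terms of R2 (each basis-blade product reordered to ascending indices, repeated generators contracted through their squares):
R1 (-52/9) = -3809/90*e1 + 29341/450*e2 + 16133/225*e3 + 2327/45*e123
R1 (58/9*e23) = -5191/90*e1 - 35989/450*e2 - 65453/900*e3 + 8497/180*e123
Summing the partial products and collecting blades:
Answer: -100*e1 - 1108/75*e2 - 307/300*e3 + 1187/12*e123


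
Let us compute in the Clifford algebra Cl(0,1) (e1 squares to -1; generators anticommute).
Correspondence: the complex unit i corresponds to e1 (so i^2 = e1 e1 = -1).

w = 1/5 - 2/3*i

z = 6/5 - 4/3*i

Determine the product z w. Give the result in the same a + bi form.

In blades: z = 6/5 - 4/3*e1, w = 1/5 - 2/3*e1.
Distribute z over w term by term (generator squares from the signature, products reordered to ascending indices): (6/5)*w = 6/25 - 4/5*e1; (-4/3*e1)*w = -8/9 - 4/15*e1.
Sum: -146/225 - 16/15*e1; translating back through the correspondence:
Answer: -146/225 - 16/15*i


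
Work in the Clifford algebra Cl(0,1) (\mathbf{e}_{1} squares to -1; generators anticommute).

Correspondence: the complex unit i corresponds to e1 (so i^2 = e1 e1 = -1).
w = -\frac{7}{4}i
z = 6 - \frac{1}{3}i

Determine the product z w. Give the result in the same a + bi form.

In blades: z = 6 - \frac{1}{3} e_{1}, w = -\frac{7}{4} e_{1}.
Distribute z over w term by term (generator squares from the signature, products reordered to ascending indices): (6)*w = -\frac{21}{2} e_{1}; (-\frac{1}{3} e_{1})*w = -\frac{7}{12}.
Sum: -\frac{7}{12} - \frac{21}{2} e_{1}; translating back through the correspondence:
Answer: -\frac{7}{12} - \frac{21}{2}i


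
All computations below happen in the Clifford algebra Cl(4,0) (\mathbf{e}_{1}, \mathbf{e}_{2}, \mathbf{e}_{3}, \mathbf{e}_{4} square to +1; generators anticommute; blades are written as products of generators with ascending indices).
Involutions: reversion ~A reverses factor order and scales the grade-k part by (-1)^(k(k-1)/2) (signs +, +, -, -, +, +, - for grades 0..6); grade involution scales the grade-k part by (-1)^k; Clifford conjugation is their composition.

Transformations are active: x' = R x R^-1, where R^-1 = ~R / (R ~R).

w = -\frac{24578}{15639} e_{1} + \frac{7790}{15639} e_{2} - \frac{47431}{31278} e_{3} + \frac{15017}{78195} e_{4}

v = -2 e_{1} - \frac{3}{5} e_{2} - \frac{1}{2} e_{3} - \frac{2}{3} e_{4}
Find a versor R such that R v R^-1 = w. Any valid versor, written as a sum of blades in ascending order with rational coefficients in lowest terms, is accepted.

Take R = v + w = -\frac{55856}{15639} e_{1} - \frac{7967}{78195} e_{2} - \frac{31535}{15639} e_{3} - \frac{12371}{26065} e_{4}. Because q(v) = q(w) = \frac{4549}{900}, conjugation by R sends v exactly to w.
Answer: -\frac{55856}{15639} e_{1} - \frac{7967}{78195} e_{2} - \frac{31535}{15639} e_{3} - \frac{12371}{26065} e_{4}


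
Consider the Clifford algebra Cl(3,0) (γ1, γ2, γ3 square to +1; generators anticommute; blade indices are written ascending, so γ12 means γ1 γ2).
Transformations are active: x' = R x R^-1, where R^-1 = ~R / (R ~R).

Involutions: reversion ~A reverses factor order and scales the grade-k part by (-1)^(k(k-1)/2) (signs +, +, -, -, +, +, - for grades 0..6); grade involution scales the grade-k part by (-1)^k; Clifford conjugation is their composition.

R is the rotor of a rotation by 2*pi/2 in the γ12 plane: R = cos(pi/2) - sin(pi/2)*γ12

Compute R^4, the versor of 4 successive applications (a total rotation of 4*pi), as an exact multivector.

Because a rotor carries half the rotation angle, composing 4 copies of this γ12-plane rotor multiplies the phase: 4*(pi/2) = 2*pi, hence R^4 = cos(2*pi) - sin(2*pi)*γ12.
cos(2*pi) = 1 and sin(2*pi) = 0, so R^4 = 1. The total rotation 4*pi is 2 full turns, so every vector returns to itself, yet the rotor is +1, back on the identity sheet (an even number of 2*pi turns).
Answer: 1


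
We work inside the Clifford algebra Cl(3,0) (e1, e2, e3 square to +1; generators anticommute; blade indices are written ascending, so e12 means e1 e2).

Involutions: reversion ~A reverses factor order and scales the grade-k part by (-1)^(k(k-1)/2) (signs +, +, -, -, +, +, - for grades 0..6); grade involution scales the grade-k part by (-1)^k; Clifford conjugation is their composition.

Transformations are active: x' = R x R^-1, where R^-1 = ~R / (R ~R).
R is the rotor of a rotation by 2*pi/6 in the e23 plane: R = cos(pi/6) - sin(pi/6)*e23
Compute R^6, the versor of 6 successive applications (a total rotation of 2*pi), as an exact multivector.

The rotor phase is half the rotation angle and phases add under composition, so 6 steps in the e23 plane accumulate phase 6*(pi/6) = pi: R^6 = cos(pi) - sin(pi)*e23.
cos(pi) = -1 and sin(pi) = 0, so R^6 = -1. The total rotation 2*pi is 1 full turn, so every vector returns to itself, yet the rotor is -1, on the OTHER sheet of the double cover (an odd number of 2*pi turns).
Answer: -1


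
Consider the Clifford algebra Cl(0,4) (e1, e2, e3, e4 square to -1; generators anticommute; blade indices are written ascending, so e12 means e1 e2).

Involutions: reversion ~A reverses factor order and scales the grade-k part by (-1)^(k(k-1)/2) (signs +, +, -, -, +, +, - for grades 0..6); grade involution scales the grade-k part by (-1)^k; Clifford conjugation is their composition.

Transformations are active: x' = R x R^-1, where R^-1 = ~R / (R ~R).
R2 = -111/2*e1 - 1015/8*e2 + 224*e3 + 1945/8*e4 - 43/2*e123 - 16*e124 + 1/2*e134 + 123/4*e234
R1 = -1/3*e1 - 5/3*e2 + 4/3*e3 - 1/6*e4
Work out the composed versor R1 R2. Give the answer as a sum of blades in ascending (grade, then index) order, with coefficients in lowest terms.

Distribute over the terms of R1 (each basis-blade product reordered to ascending indices, repeated generators contracted through their squares):
(-1/3*e1) R2 = -37/2 + 1015/24*e12 - 224/3*e13 - 1945/24*e14 - 43/6*e23 - 16/3*e24 + 1/6*e34 - 41/4*e1234
(-5/3*e2) R2 = -5075/24 - 185/2*e12 + 215/6*e13 + 80/3*e14 - 1120/3*e23 - 9725/24*e24 + 205/4*e34 + 5/6*e1234
(4/3*e3) R2 = -896/3 + 86/3*e12 + 74*e13 + 2/3*e14 + 1015/6*e23 + 41*e24 + 1945/6*e34 - 64/3*e1234
(-1/6*e4) R2 = 1945/48 - 8/3*e12 + 1/12*e13 - 37/4*e14 + 41/8*e23 - 1015/48*e24 + 112/3*e34 - 43/12*e1234
Summing the partial products and collecting blades:
Answer: -23429/48 - 581/24*e12 + 141/4*e13 - 1511/24*e14 - 4949/24*e23 - 6251/16*e24 + 4955/12*e34 - 103/3*e1234


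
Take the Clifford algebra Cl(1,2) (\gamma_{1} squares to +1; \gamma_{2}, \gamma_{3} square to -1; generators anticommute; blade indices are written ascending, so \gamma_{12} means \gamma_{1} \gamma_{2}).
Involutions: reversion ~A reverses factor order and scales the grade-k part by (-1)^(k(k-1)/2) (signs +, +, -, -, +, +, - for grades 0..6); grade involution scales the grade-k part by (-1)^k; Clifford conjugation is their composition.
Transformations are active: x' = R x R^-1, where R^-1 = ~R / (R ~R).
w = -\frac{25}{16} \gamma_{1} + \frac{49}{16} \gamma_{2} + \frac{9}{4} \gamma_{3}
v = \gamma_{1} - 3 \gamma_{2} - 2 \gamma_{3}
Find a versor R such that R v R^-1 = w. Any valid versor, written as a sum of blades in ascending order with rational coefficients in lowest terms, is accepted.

A norm check does it: q(v) = q(w) = -12, hence R = v + w = -\frac{9}{16} \gamma_{1} + \frac{1}{16} \gamma_{2} + \frac{1}{4} \gamma_{3} realises the map — parallel part kept, (v - w)/2 negated, v carried to w.
Answer: -\frac{9}{16} \gamma_{1} + \frac{1}{16} \gamma_{2} + \frac{1}{4} \gamma_{3}


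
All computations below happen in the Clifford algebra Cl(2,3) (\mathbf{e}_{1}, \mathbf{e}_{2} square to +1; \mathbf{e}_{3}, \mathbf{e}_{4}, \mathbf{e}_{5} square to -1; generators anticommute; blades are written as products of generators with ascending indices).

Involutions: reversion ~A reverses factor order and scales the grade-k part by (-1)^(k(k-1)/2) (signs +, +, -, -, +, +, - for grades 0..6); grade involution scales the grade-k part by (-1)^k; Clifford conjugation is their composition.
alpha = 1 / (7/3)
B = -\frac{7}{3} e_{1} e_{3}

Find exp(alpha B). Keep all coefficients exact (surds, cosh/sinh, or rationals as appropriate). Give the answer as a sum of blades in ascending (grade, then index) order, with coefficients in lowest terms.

B^2 = (-\frac{7}{3})^2*(e_{1} e_{3})^2 = \frac{49}{9}*(+1) = \frac{49}{9} (a basis 2-blade squares to minus the product of its generators' squares).
B^2 = \frac{49}{9} — B^2 > 0, so the exponential closes hyperbolically: l = \frac{7}{3}, alpha*l = 1, so exp(alpha B) = cosh(1) + (sinh(1)/(\frac{7}{3}))*B = \cosh{\left(1 \right)} + (\frac{3 \sinh{\left(1 \right)}}{7})*B.
Answer: \cosh{\left(1 \right)} - \sinh{\left(1 \right)} e_{1} e_{3}


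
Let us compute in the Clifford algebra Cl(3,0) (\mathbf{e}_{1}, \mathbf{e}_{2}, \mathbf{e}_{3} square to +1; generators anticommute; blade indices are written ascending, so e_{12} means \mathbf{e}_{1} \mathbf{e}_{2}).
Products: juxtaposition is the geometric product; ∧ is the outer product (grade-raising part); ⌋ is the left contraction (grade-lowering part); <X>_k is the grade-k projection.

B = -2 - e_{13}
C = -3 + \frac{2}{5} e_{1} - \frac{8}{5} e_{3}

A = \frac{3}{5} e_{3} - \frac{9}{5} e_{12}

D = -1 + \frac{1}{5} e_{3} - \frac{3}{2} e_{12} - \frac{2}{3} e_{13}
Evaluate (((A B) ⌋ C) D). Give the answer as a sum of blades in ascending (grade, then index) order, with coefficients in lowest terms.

step 1: \frac{3}{5} e_{1} - \frac{6}{5} e_{3} + \frac{18}{5} e_{12} - \frac{9}{5} e_{23}
step 2: \frac{54}{25}
step 3: -\frac{54}{25} + \frac{54}{125} e_{3} - \frac{81}{25} e_{12} - \frac{36}{25} e_{13}
Answer: -\frac{54}{25} + \frac{54}{125} e_{3} - \frac{81}{25} e_{12} - \frac{36}{25} e_{13}


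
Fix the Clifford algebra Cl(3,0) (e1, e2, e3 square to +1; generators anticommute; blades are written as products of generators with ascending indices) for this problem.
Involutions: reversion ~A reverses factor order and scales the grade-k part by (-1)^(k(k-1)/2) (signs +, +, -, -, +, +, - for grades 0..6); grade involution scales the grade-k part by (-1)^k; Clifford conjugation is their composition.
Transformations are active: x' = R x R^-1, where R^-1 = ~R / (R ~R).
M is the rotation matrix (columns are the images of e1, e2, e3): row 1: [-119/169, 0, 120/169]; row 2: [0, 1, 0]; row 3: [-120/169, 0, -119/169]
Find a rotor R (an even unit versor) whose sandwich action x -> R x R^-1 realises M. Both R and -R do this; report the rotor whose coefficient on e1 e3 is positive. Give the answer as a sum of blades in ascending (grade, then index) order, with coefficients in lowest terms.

Method: write R = a + b12*e1 e2 + b13*e1 e3 + b23*e2 e3 with a^2 + b12^2 + b13^2 + b23^2 = 1 (so R^-1 = ~R). Expanding the columns R e_j ~R gives tr M = 4a^2 - 1 and, from the antisymmetric part, M21 - M12 = -4a*b12, M13 - M31 = 4a*b13, M32 - M23 = -4a*b23.
Here tr M = -69/169, so a^2 = (1 + tr M)/4 = 25/169 and a = ±5/13. Taking a = 5/13: M21 - M12 = 0, M13 - M31 = 240/169, M32 - M23 = 0, giving b12 = 0, b13 = 12/13, b23 = 0, i.e. R = 5/13 + 12/13*e1 e3.
Its e1 e3 coefficient is already positive.
Answer: 5/13 + 12/13*e1 e3. Recall the cover is two-to-one: with M of trace -69/169, both preimages act alike, and the stated e1 e3 sign chooses the sheet.


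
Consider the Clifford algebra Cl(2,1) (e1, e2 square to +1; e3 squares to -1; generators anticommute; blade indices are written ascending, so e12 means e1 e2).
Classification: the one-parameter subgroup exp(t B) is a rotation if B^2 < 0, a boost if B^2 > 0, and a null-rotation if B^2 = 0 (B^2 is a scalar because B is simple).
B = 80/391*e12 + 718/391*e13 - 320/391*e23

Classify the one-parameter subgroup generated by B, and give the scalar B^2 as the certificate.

B^2 term by term: the squares give (80/391)^2*(e12)^2 + (718/391)^2*(e13)^2 + (-320/391)^2*(e23)^2 = 6400/152881*(-1) + 515524/152881*(+1) + 102400/152881*(+1) = 4 (each basis 2-blade squares to minus the product of its generators' squares); cross terms between blades sharing an index anticommute and cancel. So B^2 = 4.
Answer: boost, certificate B^2 = 4. Because 4 is invariant under every versor sandwich, the classification follows from its sign alone.


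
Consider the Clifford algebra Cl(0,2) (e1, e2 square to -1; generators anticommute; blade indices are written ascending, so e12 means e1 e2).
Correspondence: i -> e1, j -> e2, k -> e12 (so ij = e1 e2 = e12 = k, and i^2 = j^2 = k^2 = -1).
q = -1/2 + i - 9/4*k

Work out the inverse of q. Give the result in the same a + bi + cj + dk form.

In blades: q = -1/2 + e1 - 9/4*e12.
With qbar = -1/2 - e1 + 9/4*e12 (scalar fixed, mapped units negated), q qbar = 101/16 (the sum of squared coefficients), so q^-1 = qbar / (101/16) = -8/101 - 16/101*e1 + 36/101*e12; translating back:
Answer: -8/101 - 16/101*i + 36/101*k


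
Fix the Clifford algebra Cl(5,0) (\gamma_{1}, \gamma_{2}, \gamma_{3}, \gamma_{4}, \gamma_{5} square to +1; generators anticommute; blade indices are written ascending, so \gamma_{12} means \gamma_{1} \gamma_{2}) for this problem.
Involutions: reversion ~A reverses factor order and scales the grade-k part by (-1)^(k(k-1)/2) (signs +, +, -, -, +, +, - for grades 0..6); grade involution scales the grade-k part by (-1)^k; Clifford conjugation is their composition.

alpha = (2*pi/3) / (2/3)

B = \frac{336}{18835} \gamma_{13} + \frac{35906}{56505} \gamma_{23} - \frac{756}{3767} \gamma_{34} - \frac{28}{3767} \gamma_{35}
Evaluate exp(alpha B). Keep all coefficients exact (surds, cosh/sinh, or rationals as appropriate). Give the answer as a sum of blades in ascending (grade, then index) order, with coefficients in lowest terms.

B^2 term by term: the squares give (\frac{336}{18835})^2*(\gamma_{13})^2 + (\frac{35906}{56505})^2*(\gamma_{23})^2 + (-\frac{756}{3767})^2*(\gamma_{34})^2 + (-\frac{28}{3767})^2*(\gamma_{35})^2 = \frac{112896}{354757225}*(-1) + \frac{1289240836}{3192815025}*(-1) + \frac{571536}{14190289}*(-1) + \frac{784}{14190289}*(-1) = -\frac{4}{9} (each basis 2-blade squares to minus the product of its generators' squares); cross terms between blades sharing an index anticommute and cancel. So B^2 = -\frac{4}{9}.
B^2 = -\frac{4}{9} — B^2 < 0, so the exponential closes trigonometrically: l = \frac{2}{3}, alpha*l = \frac{2 \pi}{3}, so exp(alpha B) = cos(\frac{2 \pi}{3}) + (sin(\frac{2 \pi}{3})/(\frac{2}{3}))*B = - \frac{1}{2} + (\frac{3 \sqrt{3}}{4})*B.
Answer: - \frac{1}{2} + \frac{252 \sqrt{3}}{18835} \gamma_{13} + \frac{17953 \sqrt{3}}{37670} \gamma_{23} - \frac{567 \sqrt{3}}{3767} \gamma_{34} - \frac{21 \sqrt{3}}{3767} \gamma_{35}


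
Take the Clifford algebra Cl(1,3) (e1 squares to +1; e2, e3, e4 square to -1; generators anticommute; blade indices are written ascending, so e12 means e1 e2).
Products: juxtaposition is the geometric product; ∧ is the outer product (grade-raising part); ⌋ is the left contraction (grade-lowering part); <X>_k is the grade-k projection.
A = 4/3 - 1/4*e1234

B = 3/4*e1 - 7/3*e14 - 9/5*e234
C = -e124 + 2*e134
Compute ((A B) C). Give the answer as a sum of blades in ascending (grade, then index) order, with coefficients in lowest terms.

step 1: 29/20*e1 - 28/9*e14 + 7/12*e23 - 177/80*e234
step 2: -28/9*e2 + 56/9*e3 - 177/40*e12 - 177/80*e13 - 29/20*e24 + 29/10*e34 - 7/6*e124 - 7/12*e134
Answer: -28/9*e2 + 56/9*e3 - 177/40*e12 - 177/80*e13 - 29/20*e24 + 29/10*e34 - 7/6*e124 - 7/12*e134
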